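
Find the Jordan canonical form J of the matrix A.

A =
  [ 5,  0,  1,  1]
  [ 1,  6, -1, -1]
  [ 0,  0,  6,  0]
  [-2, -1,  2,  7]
J_3(6) ⊕ J_1(6)

The characteristic polynomial is
  det(x·I − A) = x^4 - 24*x^3 + 216*x^2 - 864*x + 1296 = (x - 6)^4

Eigenvalues and multiplicities (the geometric multiplicity of λ is n − rank(A − λI), which equals the number of Jordan blocks for λ):
  λ = 6: algebraic multiplicity = 4, geometric multiplicity = 2

Determining the block sizes for each eigenvalue:
  λ = 6: with am = 4 and gm = 2, the partition is not yet determined (e.g. several partitions of 4 into 2 parts exist). Let N = A − (6)·I. Computing rank(N^1) = 2, rank(N^2) = 1, rank(N^3) = 0; the number of blocks of size ≥ j is rank(N^{j−1}) − rank(N^j), giving [2, 1, 1]. So we have 1 block(s) of size 3, 1 block(s) of size 1 → block sizes [3, 1]

Assembling the blocks gives a Jordan form
J =
  [6, 1, 0, 0]
  [0, 6, 1, 0]
  [0, 0, 6, 0]
  [0, 0, 0, 6]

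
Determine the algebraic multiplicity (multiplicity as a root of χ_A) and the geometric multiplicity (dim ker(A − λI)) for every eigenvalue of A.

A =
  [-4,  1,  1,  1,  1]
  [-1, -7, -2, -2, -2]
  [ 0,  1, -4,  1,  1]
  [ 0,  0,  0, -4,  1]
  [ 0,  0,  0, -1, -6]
λ = -5: alg = 5, geom = 2

Step 1 — factor the characteristic polynomial to read off the algebraic multiplicities:
  χ_A(x) = (x + 5)^5

Step 2 — compute geometric multiplicities via the rank-nullity identity g(λ) = n − rank(A − λI):
  rank(A − (-5)·I) = 3, so dim ker(A − (-5)·I) = n − 3 = 2

Summary:
  λ = -5: algebraic multiplicity = 5, geometric multiplicity = 2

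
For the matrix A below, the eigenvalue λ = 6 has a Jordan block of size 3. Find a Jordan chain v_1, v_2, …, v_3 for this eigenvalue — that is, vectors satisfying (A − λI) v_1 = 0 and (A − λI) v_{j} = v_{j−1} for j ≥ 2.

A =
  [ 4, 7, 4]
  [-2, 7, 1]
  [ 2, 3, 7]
A Jordan chain for λ = 6 of length 3:
v_1 = (-2, 4, -8)ᵀ
v_2 = (-2, -2, 2)ᵀ
v_3 = (1, 0, 0)ᵀ

Let N = A − (6)·I. We want v_3 with N^3 v_3 = 0 but N^2 v_3 ≠ 0; then v_{j-1} := N · v_j for j = 3, …, 2.

Pick v_3 = (1, 0, 0)ᵀ.
Then v_2 = N · v_3 = (-2, -2, 2)ᵀ.
Then v_1 = N · v_2 = (-2, 4, -8)ᵀ.

Sanity check: (A − (6)·I) v_1 = (0, 0, 0)ᵀ = 0. ✓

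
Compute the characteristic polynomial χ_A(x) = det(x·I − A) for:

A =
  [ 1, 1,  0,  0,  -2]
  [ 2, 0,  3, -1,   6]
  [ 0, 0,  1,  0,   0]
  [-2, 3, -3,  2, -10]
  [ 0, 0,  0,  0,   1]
x^5 - 5*x^4 + 10*x^3 - 10*x^2 + 5*x - 1

Expanding det(x·I − A) (e.g. by cofactor expansion or by noting that A is similar to its Jordan form J, which has the same characteristic polynomial as A) gives
  χ_A(x) = x^5 - 5*x^4 + 10*x^3 - 10*x^2 + 5*x - 1
which factors as (x - 1)^5. The eigenvalues (with algebraic multiplicities) are λ = 1 with multiplicity 5.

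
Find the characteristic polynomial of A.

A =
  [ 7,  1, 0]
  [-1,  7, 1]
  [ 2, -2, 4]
x^3 - 18*x^2 + 108*x - 216

Expanding det(x·I − A) (e.g. by cofactor expansion or by noting that A is similar to its Jordan form J, which has the same characteristic polynomial as A) gives
  χ_A(x) = x^3 - 18*x^2 + 108*x - 216
which factors as (x - 6)^3. The eigenvalues (with algebraic multiplicities) are λ = 6 with multiplicity 3.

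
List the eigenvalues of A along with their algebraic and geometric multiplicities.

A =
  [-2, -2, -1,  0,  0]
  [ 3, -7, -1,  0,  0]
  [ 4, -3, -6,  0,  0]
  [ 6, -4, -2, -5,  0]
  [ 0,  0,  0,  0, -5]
λ = -5: alg = 5, geom = 3

Step 1 — factor the characteristic polynomial to read off the algebraic multiplicities:
  χ_A(x) = (x + 5)^5

Step 2 — compute geometric multiplicities via the rank-nullity identity g(λ) = n − rank(A − λI):
  rank(A − (-5)·I) = 2, so dim ker(A − (-5)·I) = n − 2 = 3

Summary:
  λ = -5: algebraic multiplicity = 5, geometric multiplicity = 3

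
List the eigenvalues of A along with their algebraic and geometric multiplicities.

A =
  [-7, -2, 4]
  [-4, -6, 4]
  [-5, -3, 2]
λ = -4: alg = 2, geom = 1; λ = -3: alg = 1, geom = 1

Step 1 — factor the characteristic polynomial to read off the algebraic multiplicities:
  χ_A(x) = (x + 3)*(x + 4)^2

Step 2 — compute geometric multiplicities via the rank-nullity identity g(λ) = n − rank(A − λI):
  rank(A − (-4)·I) = 2, so dim ker(A − (-4)·I) = n − 2 = 1
  rank(A − (-3)·I) = 2, so dim ker(A − (-3)·I) = n − 2 = 1

Summary:
  λ = -4: algebraic multiplicity = 2, geometric multiplicity = 1
  λ = -3: algebraic multiplicity = 1, geometric multiplicity = 1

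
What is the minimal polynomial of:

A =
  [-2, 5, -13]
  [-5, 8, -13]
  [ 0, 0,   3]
x^2 - 6*x + 9

The characteristic polynomial is χ_A(x) = (x - 3)^3, so the eigenvalues are known. The minimal polynomial is
  m_A(x) = Π_λ (x − λ)^{k_λ}
where k_λ is the size of the *largest* Jordan block for λ (equivalently, the smallest k with (A − λI)^k v = 0 for every generalised eigenvector v of λ).

  λ = 3: largest Jordan block has size 2, contributing (x − 3)^2

So m_A(x) = (x - 3)^2 = x^2 - 6*x + 9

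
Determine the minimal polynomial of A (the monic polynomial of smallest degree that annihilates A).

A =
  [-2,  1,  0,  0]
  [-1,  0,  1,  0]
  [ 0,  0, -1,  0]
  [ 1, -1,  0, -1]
x^3 + 3*x^2 + 3*x + 1

The characteristic polynomial is χ_A(x) = (x + 1)^4, so the eigenvalues are known. The minimal polynomial is
  m_A(x) = Π_λ (x − λ)^{k_λ}
where k_λ is the size of the *largest* Jordan block for λ (equivalently, the smallest k with (A − λI)^k v = 0 for every generalised eigenvector v of λ).

  λ = -1: largest Jordan block has size 3, contributing (x + 1)^3

So m_A(x) = (x + 1)^3 = x^3 + 3*x^2 + 3*x + 1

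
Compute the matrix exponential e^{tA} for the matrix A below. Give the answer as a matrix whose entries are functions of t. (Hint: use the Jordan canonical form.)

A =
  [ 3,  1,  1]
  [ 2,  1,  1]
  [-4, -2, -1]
e^{tA} =
  [t^2*exp(t) + 2*t*exp(t) + exp(t), t*exp(t), t^2*exp(t)/2 + t*exp(t)]
  [2*t*exp(t), exp(t), t*exp(t)]
  [-2*t^2*exp(t) - 4*t*exp(t), -2*t*exp(t), -t^2*exp(t) - 2*t*exp(t) + exp(t)]

Strategy: write A = P · J · P⁻¹ where J is a Jordan canonical form, so e^{tA} = P · e^{tJ} · P⁻¹, and e^{tJ} can be computed block-by-block.

A has Jordan form
J =
  [1, 1, 0]
  [0, 1, 1]
  [0, 0, 1]
(up to reordering of blocks).

Per-block formulas:
  For a 3×3 Jordan block J_3(1): exp(t · J_3(1)) = e^(1t)·(I + t·N + (t^2/2)·N^2), where N is the 3×3 nilpotent shift.

After assembling e^{tJ} and conjugating by P, we get:

e^{tA} =
  [t^2*exp(t) + 2*t*exp(t) + exp(t), t*exp(t), t^2*exp(t)/2 + t*exp(t)]
  [2*t*exp(t), exp(t), t*exp(t)]
  [-2*t^2*exp(t) - 4*t*exp(t), -2*t*exp(t), -t^2*exp(t) - 2*t*exp(t) + exp(t)]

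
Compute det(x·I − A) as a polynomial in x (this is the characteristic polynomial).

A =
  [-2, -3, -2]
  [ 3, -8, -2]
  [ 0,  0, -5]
x^3 + 15*x^2 + 75*x + 125

Expanding det(x·I − A) (e.g. by cofactor expansion or by noting that A is similar to its Jordan form J, which has the same characteristic polynomial as A) gives
  χ_A(x) = x^3 + 15*x^2 + 75*x + 125
which factors as (x + 5)^3. The eigenvalues (with algebraic multiplicities) are λ = -5 with multiplicity 3.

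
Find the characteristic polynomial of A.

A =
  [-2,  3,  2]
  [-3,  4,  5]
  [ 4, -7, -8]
x^3 + 6*x^2 + 12*x + 8

Expanding det(x·I − A) (e.g. by cofactor expansion or by noting that A is similar to its Jordan form J, which has the same characteristic polynomial as A) gives
  χ_A(x) = x^3 + 6*x^2 + 12*x + 8
which factors as (x + 2)^3. The eigenvalues (with algebraic multiplicities) are λ = -2 with multiplicity 3.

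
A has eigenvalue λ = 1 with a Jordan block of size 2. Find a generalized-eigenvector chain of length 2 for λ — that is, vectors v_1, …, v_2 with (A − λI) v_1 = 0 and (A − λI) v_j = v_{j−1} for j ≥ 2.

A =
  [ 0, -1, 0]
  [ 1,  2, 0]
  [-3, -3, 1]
A Jordan chain for λ = 1 of length 2:
v_1 = (-1, 1, -3)ᵀ
v_2 = (1, 0, 0)ᵀ

Let N = A − (1)·I. We want v_2 with N^2 v_2 = 0 but N^1 v_2 ≠ 0; then v_{j-1} := N · v_j for j = 2, …, 2.

Pick v_2 = (1, 0, 0)ᵀ.
Then v_1 = N · v_2 = (-1, 1, -3)ᵀ.

Sanity check: (A − (1)·I) v_1 = (0, 0, 0)ᵀ = 0. ✓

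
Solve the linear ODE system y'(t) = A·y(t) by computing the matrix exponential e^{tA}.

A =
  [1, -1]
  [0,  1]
e^{tA} =
  [exp(t), -t*exp(t)]
  [0, exp(t)]

Strategy: write A = P · J · P⁻¹ where J is a Jordan canonical form, so e^{tA} = P · e^{tJ} · P⁻¹, and e^{tJ} can be computed block-by-block.

A has Jordan form
J =
  [1, 1]
  [0, 1]
(up to reordering of blocks).

Per-block formulas:
  For a 2×2 Jordan block J_2(1): exp(t · J_2(1)) = e^(1t)·(I + t·N), where N is the 2×2 nilpotent shift.

After assembling e^{tJ} and conjugating by P, we get:

e^{tA} =
  [exp(t), -t*exp(t)]
  [0, exp(t)]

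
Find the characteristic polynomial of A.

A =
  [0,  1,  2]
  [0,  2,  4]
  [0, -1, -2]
x^3

Expanding det(x·I − A) (e.g. by cofactor expansion or by noting that A is similar to its Jordan form J, which has the same characteristic polynomial as A) gives
  χ_A(x) = x^3
which factors as x^3. The eigenvalues (with algebraic multiplicities) are λ = 0 with multiplicity 3.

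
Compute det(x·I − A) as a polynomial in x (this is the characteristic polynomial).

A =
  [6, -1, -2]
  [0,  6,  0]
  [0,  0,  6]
x^3 - 18*x^2 + 108*x - 216

Expanding det(x·I − A) (e.g. by cofactor expansion or by noting that A is similar to its Jordan form J, which has the same characteristic polynomial as A) gives
  χ_A(x) = x^3 - 18*x^2 + 108*x - 216
which factors as (x - 6)^3. The eigenvalues (with algebraic multiplicities) are λ = 6 with multiplicity 3.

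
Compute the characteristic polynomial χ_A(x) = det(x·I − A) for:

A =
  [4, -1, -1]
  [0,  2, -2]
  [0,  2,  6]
x^3 - 12*x^2 + 48*x - 64

Expanding det(x·I − A) (e.g. by cofactor expansion or by noting that A is similar to its Jordan form J, which has the same characteristic polynomial as A) gives
  χ_A(x) = x^3 - 12*x^2 + 48*x - 64
which factors as (x - 4)^3. The eigenvalues (with algebraic multiplicities) are λ = 4 with multiplicity 3.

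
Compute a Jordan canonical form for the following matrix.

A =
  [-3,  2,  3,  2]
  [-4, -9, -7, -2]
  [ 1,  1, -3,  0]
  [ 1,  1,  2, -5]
J_3(-5) ⊕ J_1(-5)

The characteristic polynomial is
  det(x·I − A) = x^4 + 20*x^3 + 150*x^2 + 500*x + 625 = (x + 5)^4

Eigenvalues and multiplicities (the geometric multiplicity of λ is n − rank(A − λI), which equals the number of Jordan blocks for λ):
  λ = -5: algebraic multiplicity = 4, geometric multiplicity = 2

Determining the block sizes for each eigenvalue:
  λ = -5: with am = 4 and gm = 2, the partition is not yet determined (e.g. several partitions of 4 into 2 parts exist). Let N = A − (-5)·I. Computing rank(N^1) = 2, rank(N^2) = 1, rank(N^3) = 0; the number of blocks of size ≥ j is rank(N^{j−1}) − rank(N^j), giving [2, 1, 1]. So we have 1 block(s) of size 3, 1 block(s) of size 1 → block sizes [3, 1]

Assembling the blocks gives a Jordan form
J =
  [-5,  1,  0,  0]
  [ 0, -5,  1,  0]
  [ 0,  0, -5,  0]
  [ 0,  0,  0, -5]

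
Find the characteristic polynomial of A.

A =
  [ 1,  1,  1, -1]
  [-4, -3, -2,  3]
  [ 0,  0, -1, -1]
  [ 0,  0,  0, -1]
x^4 + 4*x^3 + 6*x^2 + 4*x + 1

Expanding det(x·I − A) (e.g. by cofactor expansion or by noting that A is similar to its Jordan form J, which has the same characteristic polynomial as A) gives
  χ_A(x) = x^4 + 4*x^3 + 6*x^2 + 4*x + 1
which factors as (x + 1)^4. The eigenvalues (with algebraic multiplicities) are λ = -1 with multiplicity 4.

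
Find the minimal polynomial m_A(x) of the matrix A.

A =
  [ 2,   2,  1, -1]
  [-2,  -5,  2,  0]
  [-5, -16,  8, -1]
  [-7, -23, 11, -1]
x^3 - 3*x^2 + 3*x - 1

The characteristic polynomial is χ_A(x) = (x - 1)^4, so the eigenvalues are known. The minimal polynomial is
  m_A(x) = Π_λ (x − λ)^{k_λ}
where k_λ is the size of the *largest* Jordan block for λ (equivalently, the smallest k with (A − λI)^k v = 0 for every generalised eigenvector v of λ).

  λ = 1: largest Jordan block has size 3, contributing (x − 1)^3

So m_A(x) = (x - 1)^3 = x^3 - 3*x^2 + 3*x - 1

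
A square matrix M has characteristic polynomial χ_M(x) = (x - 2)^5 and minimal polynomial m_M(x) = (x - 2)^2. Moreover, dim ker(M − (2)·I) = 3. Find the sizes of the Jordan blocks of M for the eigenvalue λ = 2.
Block sizes for λ = 2: [2, 2, 1]

Step 1 — from the characteristic polynomial, algebraic multiplicity of λ = 2 is 5. From dim ker(M − (2)·I) = 3, there are exactly 3 Jordan blocks for λ = 2.
Step 2 — from the minimal polynomial, the factor (x − 2)^2 tells us the largest block for λ = 2 has size 2.
Step 3 — with total size 5, 3 blocks, and largest block 2, the block sizes (in nonincreasing order) are [2, 2, 1].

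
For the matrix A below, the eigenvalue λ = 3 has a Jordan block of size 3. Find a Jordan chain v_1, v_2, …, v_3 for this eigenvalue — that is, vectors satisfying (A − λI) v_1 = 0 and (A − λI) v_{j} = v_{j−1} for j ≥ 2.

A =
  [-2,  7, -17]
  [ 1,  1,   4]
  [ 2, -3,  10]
A Jordan chain for λ = 3 of length 3:
v_1 = (-2, 1, 1)ᵀ
v_2 = (-5, 1, 2)ᵀ
v_3 = (1, 0, 0)ᵀ

Let N = A − (3)·I. We want v_3 with N^3 v_3 = 0 but N^2 v_3 ≠ 0; then v_{j-1} := N · v_j for j = 3, …, 2.

Pick v_3 = (1, 0, 0)ᵀ.
Then v_2 = N · v_3 = (-5, 1, 2)ᵀ.
Then v_1 = N · v_2 = (-2, 1, 1)ᵀ.

Sanity check: (A − (3)·I) v_1 = (0, 0, 0)ᵀ = 0. ✓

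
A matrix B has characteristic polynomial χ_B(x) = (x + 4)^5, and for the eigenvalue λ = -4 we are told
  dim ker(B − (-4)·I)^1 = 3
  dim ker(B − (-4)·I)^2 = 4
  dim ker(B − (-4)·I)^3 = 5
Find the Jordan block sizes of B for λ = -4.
Block sizes for λ = -4: [3, 1, 1]

From the dimensions of kernels of powers, the number of Jordan blocks of size at least j is d_j − d_{j−1} where d_j = dim ker(N^j) (with d_0 = 0). Computing the differences gives [3, 1, 1].
The number of blocks of size exactly k is (#blocks of size ≥ k) − (#blocks of size ≥ k + 1), so the partition is: 2 block(s) of size 1, 1 block(s) of size 3.
In nonincreasing order the block sizes are [3, 1, 1].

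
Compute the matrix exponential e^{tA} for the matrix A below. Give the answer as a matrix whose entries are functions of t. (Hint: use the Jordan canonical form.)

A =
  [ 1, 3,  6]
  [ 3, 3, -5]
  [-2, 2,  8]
e^{tA} =
  [3*t^2*exp(4*t) - 3*t*exp(4*t) + exp(4*t), 3*t*exp(4*t), -9*t^2*exp(4*t)/2 + 6*t*exp(4*t)]
  [-t^2*exp(4*t) + 3*t*exp(4*t), -t*exp(4*t) + exp(4*t), 3*t^2*exp(4*t)/2 - 5*t*exp(4*t)]
  [2*t^2*exp(4*t) - 2*t*exp(4*t), 2*t*exp(4*t), -3*t^2*exp(4*t) + 4*t*exp(4*t) + exp(4*t)]

Strategy: write A = P · J · P⁻¹ where J is a Jordan canonical form, so e^{tA} = P · e^{tJ} · P⁻¹, and e^{tJ} can be computed block-by-block.

A has Jordan form
J =
  [4, 1, 0]
  [0, 4, 1]
  [0, 0, 4]
(up to reordering of blocks).

Per-block formulas:
  For a 3×3 Jordan block J_3(4): exp(t · J_3(4)) = e^(4t)·(I + t·N + (t^2/2)·N^2), where N is the 3×3 nilpotent shift.

After assembling e^{tJ} and conjugating by P, we get:

e^{tA} =
  [3*t^2*exp(4*t) - 3*t*exp(4*t) + exp(4*t), 3*t*exp(4*t), -9*t^2*exp(4*t)/2 + 6*t*exp(4*t)]
  [-t^2*exp(4*t) + 3*t*exp(4*t), -t*exp(4*t) + exp(4*t), 3*t^2*exp(4*t)/2 - 5*t*exp(4*t)]
  [2*t^2*exp(4*t) - 2*t*exp(4*t), 2*t*exp(4*t), -3*t^2*exp(4*t) + 4*t*exp(4*t) + exp(4*t)]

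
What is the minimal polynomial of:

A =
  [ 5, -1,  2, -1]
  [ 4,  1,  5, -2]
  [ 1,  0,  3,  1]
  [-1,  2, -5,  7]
x^3 - 12*x^2 + 48*x - 64

The characteristic polynomial is χ_A(x) = (x - 4)^4, so the eigenvalues are known. The minimal polynomial is
  m_A(x) = Π_λ (x − λ)^{k_λ}
where k_λ is the size of the *largest* Jordan block for λ (equivalently, the smallest k with (A − λI)^k v = 0 for every generalised eigenvector v of λ).

  λ = 4: largest Jordan block has size 3, contributing (x − 4)^3

So m_A(x) = (x - 4)^3 = x^3 - 12*x^2 + 48*x - 64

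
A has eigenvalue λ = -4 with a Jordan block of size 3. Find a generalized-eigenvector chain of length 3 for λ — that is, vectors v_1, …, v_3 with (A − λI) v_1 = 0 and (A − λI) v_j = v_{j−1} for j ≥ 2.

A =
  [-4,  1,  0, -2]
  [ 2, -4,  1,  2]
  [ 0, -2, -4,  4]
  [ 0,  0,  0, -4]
A Jordan chain for λ = -4 of length 3:
v_1 = (2, 0, -4, 0)ᵀ
v_2 = (0, 2, 0, 0)ᵀ
v_3 = (1, 0, 0, 0)ᵀ

Let N = A − (-4)·I. We want v_3 with N^3 v_3 = 0 but N^2 v_3 ≠ 0; then v_{j-1} := N · v_j for j = 3, …, 2.

Pick v_3 = (1, 0, 0, 0)ᵀ.
Then v_2 = N · v_3 = (0, 2, 0, 0)ᵀ.
Then v_1 = N · v_2 = (2, 0, -4, 0)ᵀ.

Sanity check: (A − (-4)·I) v_1 = (0, 0, 0, 0)ᵀ = 0. ✓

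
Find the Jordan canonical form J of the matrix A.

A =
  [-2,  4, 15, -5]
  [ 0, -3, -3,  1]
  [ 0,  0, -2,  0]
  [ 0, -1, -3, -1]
J_3(-2) ⊕ J_1(-2)

The characteristic polynomial is
  det(x·I − A) = x^4 + 8*x^3 + 24*x^2 + 32*x + 16 = (x + 2)^4

Eigenvalues and multiplicities (the geometric multiplicity of λ is n − rank(A − λI), which equals the number of Jordan blocks for λ):
  λ = -2: algebraic multiplicity = 4, geometric multiplicity = 2

Determining the block sizes for each eigenvalue:
  λ = -2: with am = 4 and gm = 2, the partition is not yet determined (e.g. several partitions of 4 into 2 parts exist). Let N = A − (-2)·I. Computing rank(N^1) = 2, rank(N^2) = 1, rank(N^3) = 0; the number of blocks of size ≥ j is rank(N^{j−1}) − rank(N^j), giving [2, 1, 1]. So we have 1 block(s) of size 3, 1 block(s) of size 1 → block sizes [3, 1]

Assembling the blocks gives a Jordan form
J =
  [-2,  1,  0,  0]
  [ 0, -2,  1,  0]
  [ 0,  0, -2,  0]
  [ 0,  0,  0, -2]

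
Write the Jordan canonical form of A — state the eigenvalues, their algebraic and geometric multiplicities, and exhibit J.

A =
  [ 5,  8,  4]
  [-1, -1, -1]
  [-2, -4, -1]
J_2(1) ⊕ J_1(1)

The characteristic polynomial is
  det(x·I − A) = x^3 - 3*x^2 + 3*x - 1 = (x - 1)^3

Eigenvalues and multiplicities (the geometric multiplicity of λ is n − rank(A − λI), which equals the number of Jordan blocks for λ):
  λ = 1: algebraic multiplicity = 3, geometric multiplicity = 2

Determining the block sizes for each eigenvalue:
  λ = 1: 2 blocks summing to 3 forces exactly one block of size 2 and the rest size 1 → block sizes [2, 1]

Assembling the blocks gives a Jordan form
J =
  [1, 1, 0]
  [0, 1, 0]
  [0, 0, 1]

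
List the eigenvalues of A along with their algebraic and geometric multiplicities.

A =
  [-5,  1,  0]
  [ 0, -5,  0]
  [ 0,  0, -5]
λ = -5: alg = 3, geom = 2

Step 1 — factor the characteristic polynomial to read off the algebraic multiplicities:
  χ_A(x) = (x + 5)^3

Step 2 — compute geometric multiplicities via the rank-nullity identity g(λ) = n − rank(A − λI):
  rank(A − (-5)·I) = 1, so dim ker(A − (-5)·I) = n − 1 = 2

Summary:
  λ = -5: algebraic multiplicity = 3, geometric multiplicity = 2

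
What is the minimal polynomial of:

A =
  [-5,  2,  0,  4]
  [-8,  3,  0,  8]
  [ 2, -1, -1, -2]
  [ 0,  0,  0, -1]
x^2 + 2*x + 1

The characteristic polynomial is χ_A(x) = (x + 1)^4, so the eigenvalues are known. The minimal polynomial is
  m_A(x) = Π_λ (x − λ)^{k_λ}
where k_λ is the size of the *largest* Jordan block for λ (equivalently, the smallest k with (A − λI)^k v = 0 for every generalised eigenvector v of λ).

  λ = -1: largest Jordan block has size 2, contributing (x + 1)^2

So m_A(x) = (x + 1)^2 = x^2 + 2*x + 1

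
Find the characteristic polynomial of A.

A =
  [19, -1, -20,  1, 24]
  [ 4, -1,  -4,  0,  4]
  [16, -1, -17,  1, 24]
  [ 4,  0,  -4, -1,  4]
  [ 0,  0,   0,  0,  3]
x^5 - 3*x^4 - 6*x^3 + 10*x^2 + 21*x + 9

Expanding det(x·I − A) (e.g. by cofactor expansion or by noting that A is similar to its Jordan form J, which has the same characteristic polynomial as A) gives
  χ_A(x) = x^5 - 3*x^4 - 6*x^3 + 10*x^2 + 21*x + 9
which factors as (x - 3)^2*(x + 1)^3. The eigenvalues (with algebraic multiplicities) are λ = -1 with multiplicity 3, λ = 3 with multiplicity 2.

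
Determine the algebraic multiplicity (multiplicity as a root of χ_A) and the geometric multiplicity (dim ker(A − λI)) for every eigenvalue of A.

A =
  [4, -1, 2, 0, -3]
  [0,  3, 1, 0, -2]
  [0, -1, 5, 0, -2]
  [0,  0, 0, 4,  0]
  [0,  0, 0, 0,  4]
λ = 4: alg = 5, geom = 3

Step 1 — factor the characteristic polynomial to read off the algebraic multiplicities:
  χ_A(x) = (x - 4)^5

Step 2 — compute geometric multiplicities via the rank-nullity identity g(λ) = n − rank(A − λI):
  rank(A − (4)·I) = 2, so dim ker(A − (4)·I) = n − 2 = 3

Summary:
  λ = 4: algebraic multiplicity = 5, geometric multiplicity = 3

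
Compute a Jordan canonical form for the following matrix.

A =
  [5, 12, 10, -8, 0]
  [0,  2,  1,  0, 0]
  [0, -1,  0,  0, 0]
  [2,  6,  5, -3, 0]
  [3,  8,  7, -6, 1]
J_3(1) ⊕ J_2(1)

The characteristic polynomial is
  det(x·I − A) = x^5 - 5*x^4 + 10*x^3 - 10*x^2 + 5*x - 1 = (x - 1)^5

Eigenvalues and multiplicities (the geometric multiplicity of λ is n − rank(A − λI), which equals the number of Jordan blocks for λ):
  λ = 1: algebraic multiplicity = 5, geometric multiplicity = 2

Determining the block sizes for each eigenvalue:
  λ = 1: with am = 5 and gm = 2, the partition is not yet determined (e.g. several partitions of 5 into 2 parts exist). Let N = A − (1)·I. Computing rank(N^1) = 3, rank(N^2) = 1, rank(N^3) = 0; the number of blocks of size ≥ j is rank(N^{j−1}) − rank(N^j), giving [2, 2, 1]. So we have 1 block(s) of size 3, 1 block(s) of size 2 → block sizes [3, 2]

Assembling the blocks gives a Jordan form
J =
  [1, 1, 0, 0, 0]
  [0, 1, 1, 0, 0]
  [0, 0, 1, 0, 0]
  [0, 0, 0, 1, 1]
  [0, 0, 0, 0, 1]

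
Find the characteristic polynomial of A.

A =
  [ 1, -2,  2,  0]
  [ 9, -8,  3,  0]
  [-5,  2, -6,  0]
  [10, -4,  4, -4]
x^4 + 17*x^3 + 108*x^2 + 304*x + 320

Expanding det(x·I − A) (e.g. by cofactor expansion or by noting that A is similar to its Jordan form J, which has the same characteristic polynomial as A) gives
  χ_A(x) = x^4 + 17*x^3 + 108*x^2 + 304*x + 320
which factors as (x + 4)^3*(x + 5). The eigenvalues (with algebraic multiplicities) are λ = -5 with multiplicity 1, λ = -4 with multiplicity 3.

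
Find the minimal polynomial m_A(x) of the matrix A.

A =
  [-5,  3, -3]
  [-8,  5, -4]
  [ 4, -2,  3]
x^2 - 2*x + 1

The characteristic polynomial is χ_A(x) = (x - 1)^3, so the eigenvalues are known. The minimal polynomial is
  m_A(x) = Π_λ (x − λ)^{k_λ}
where k_λ is the size of the *largest* Jordan block for λ (equivalently, the smallest k with (A − λI)^k v = 0 for every generalised eigenvector v of λ).

  λ = 1: largest Jordan block has size 2, contributing (x − 1)^2

So m_A(x) = (x - 1)^2 = x^2 - 2*x + 1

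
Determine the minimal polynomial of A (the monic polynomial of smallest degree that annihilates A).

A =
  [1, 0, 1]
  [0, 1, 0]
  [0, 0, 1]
x^2 - 2*x + 1

The characteristic polynomial is χ_A(x) = (x - 1)^3, so the eigenvalues are known. The minimal polynomial is
  m_A(x) = Π_λ (x − λ)^{k_λ}
where k_λ is the size of the *largest* Jordan block for λ (equivalently, the smallest k with (A − λI)^k v = 0 for every generalised eigenvector v of λ).

  λ = 1: largest Jordan block has size 2, contributing (x − 1)^2

So m_A(x) = (x - 1)^2 = x^2 - 2*x + 1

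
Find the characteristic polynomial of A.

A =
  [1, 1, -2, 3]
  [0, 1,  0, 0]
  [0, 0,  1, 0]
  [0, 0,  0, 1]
x^4 - 4*x^3 + 6*x^2 - 4*x + 1

Expanding det(x·I − A) (e.g. by cofactor expansion or by noting that A is similar to its Jordan form J, which has the same characteristic polynomial as A) gives
  χ_A(x) = x^4 - 4*x^3 + 6*x^2 - 4*x + 1
which factors as (x - 1)^4. The eigenvalues (with algebraic multiplicities) are λ = 1 with multiplicity 4.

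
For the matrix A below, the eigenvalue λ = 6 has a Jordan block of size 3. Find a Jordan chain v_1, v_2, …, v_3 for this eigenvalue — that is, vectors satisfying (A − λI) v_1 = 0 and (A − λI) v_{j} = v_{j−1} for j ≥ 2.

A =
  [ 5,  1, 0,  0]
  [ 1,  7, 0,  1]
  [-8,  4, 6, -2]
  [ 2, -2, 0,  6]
A Jordan chain for λ = 6 of length 3:
v_1 = (2, 2, 8, -4)ᵀ
v_2 = (-1, 1, -8, 2)ᵀ
v_3 = (1, 0, 0, 0)ᵀ

Let N = A − (6)·I. We want v_3 with N^3 v_3 = 0 but N^2 v_3 ≠ 0; then v_{j-1} := N · v_j for j = 3, …, 2.

Pick v_3 = (1, 0, 0, 0)ᵀ.
Then v_2 = N · v_3 = (-1, 1, -8, 2)ᵀ.
Then v_1 = N · v_2 = (2, 2, 8, -4)ᵀ.

Sanity check: (A − (6)·I) v_1 = (0, 0, 0, 0)ᵀ = 0. ✓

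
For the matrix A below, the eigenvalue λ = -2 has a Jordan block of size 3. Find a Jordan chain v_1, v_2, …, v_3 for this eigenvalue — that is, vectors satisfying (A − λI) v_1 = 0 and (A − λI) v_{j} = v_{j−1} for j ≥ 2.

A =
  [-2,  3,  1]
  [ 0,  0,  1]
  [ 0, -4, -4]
A Jordan chain for λ = -2 of length 3:
v_1 = (2, 0, 0)ᵀ
v_2 = (3, 2, -4)ᵀ
v_3 = (0, 1, 0)ᵀ

Let N = A − (-2)·I. We want v_3 with N^3 v_3 = 0 but N^2 v_3 ≠ 0; then v_{j-1} := N · v_j for j = 3, …, 2.

Pick v_3 = (0, 1, 0)ᵀ.
Then v_2 = N · v_3 = (3, 2, -4)ᵀ.
Then v_1 = N · v_2 = (2, 0, 0)ᵀ.

Sanity check: (A − (-2)·I) v_1 = (0, 0, 0)ᵀ = 0. ✓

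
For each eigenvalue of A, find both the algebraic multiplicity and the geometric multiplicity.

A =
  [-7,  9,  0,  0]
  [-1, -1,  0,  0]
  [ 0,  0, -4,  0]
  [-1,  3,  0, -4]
λ = -4: alg = 4, geom = 3

Step 1 — factor the characteristic polynomial to read off the algebraic multiplicities:
  χ_A(x) = (x + 4)^4

Step 2 — compute geometric multiplicities via the rank-nullity identity g(λ) = n − rank(A − λI):
  rank(A − (-4)·I) = 1, so dim ker(A − (-4)·I) = n − 1 = 3

Summary:
  λ = -4: algebraic multiplicity = 4, geometric multiplicity = 3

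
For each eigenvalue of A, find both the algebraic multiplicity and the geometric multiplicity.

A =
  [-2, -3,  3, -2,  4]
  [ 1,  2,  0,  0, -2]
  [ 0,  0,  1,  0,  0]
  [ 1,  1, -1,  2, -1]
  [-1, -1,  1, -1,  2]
λ = 1: alg = 5, geom = 2

Step 1 — factor the characteristic polynomial to read off the algebraic multiplicities:
  χ_A(x) = (x - 1)^5

Step 2 — compute geometric multiplicities via the rank-nullity identity g(λ) = n − rank(A − λI):
  rank(A − (1)·I) = 3, so dim ker(A − (1)·I) = n − 3 = 2

Summary:
  λ = 1: algebraic multiplicity = 5, geometric multiplicity = 2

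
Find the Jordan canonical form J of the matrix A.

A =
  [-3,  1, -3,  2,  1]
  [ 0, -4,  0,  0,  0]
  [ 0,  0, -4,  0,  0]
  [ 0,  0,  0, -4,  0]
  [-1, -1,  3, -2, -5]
J_2(-4) ⊕ J_1(-4) ⊕ J_1(-4) ⊕ J_1(-4)

The characteristic polynomial is
  det(x·I − A) = x^5 + 20*x^4 + 160*x^3 + 640*x^2 + 1280*x + 1024 = (x + 4)^5

Eigenvalues and multiplicities (the geometric multiplicity of λ is n − rank(A − λI), which equals the number of Jordan blocks for λ):
  λ = -4: algebraic multiplicity = 5, geometric multiplicity = 4

Determining the block sizes for each eigenvalue:
  λ = -4: 4 blocks summing to 5 forces exactly one block of size 2 and the rest size 1 → block sizes [2, 1, 1, 1]

Assembling the blocks gives a Jordan form
J =
  [-4,  1,  0,  0,  0]
  [ 0, -4,  0,  0,  0]
  [ 0,  0, -4,  0,  0]
  [ 0,  0,  0, -4,  0]
  [ 0,  0,  0,  0, -4]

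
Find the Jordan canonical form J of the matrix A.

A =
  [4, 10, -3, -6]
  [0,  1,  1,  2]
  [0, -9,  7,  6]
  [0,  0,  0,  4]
J_3(4) ⊕ J_1(4)

The characteristic polynomial is
  det(x·I − A) = x^4 - 16*x^3 + 96*x^2 - 256*x + 256 = (x - 4)^4

Eigenvalues and multiplicities (the geometric multiplicity of λ is n − rank(A − λI), which equals the number of Jordan blocks for λ):
  λ = 4: algebraic multiplicity = 4, geometric multiplicity = 2

Determining the block sizes for each eigenvalue:
  λ = 4: with am = 4 and gm = 2, the partition is not yet determined (e.g. several partitions of 4 into 2 parts exist). Let N = A − (4)·I. Computing rank(N^1) = 2, rank(N^2) = 1, rank(N^3) = 0; the number of blocks of size ≥ j is rank(N^{j−1}) − rank(N^j), giving [2, 1, 1]. So we have 1 block(s) of size 3, 1 block(s) of size 1 → block sizes [3, 1]

Assembling the blocks gives a Jordan form
J =
  [4, 1, 0, 0]
  [0, 4, 1, 0]
  [0, 0, 4, 0]
  [0, 0, 0, 4]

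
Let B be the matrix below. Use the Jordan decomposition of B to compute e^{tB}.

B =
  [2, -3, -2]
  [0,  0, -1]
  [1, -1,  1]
e^{tB} =
  [-t^2*exp(t)/2 + t*exp(t) + exp(t), t^2*exp(t) - 3*t*exp(t), t^2*exp(t)/2 - 2*t*exp(t)]
  [-t^2*exp(t)/2, t^2*exp(t) - t*exp(t) + exp(t), t^2*exp(t)/2 - t*exp(t)]
  [t^2*exp(t)/2 + t*exp(t), -t^2*exp(t) - t*exp(t), -t^2*exp(t)/2 + exp(t)]

Strategy: write B = P · J · P⁻¹ where J is a Jordan canonical form, so e^{tB} = P · e^{tJ} · P⁻¹, and e^{tJ} can be computed block-by-block.

B has Jordan form
J =
  [1, 1, 0]
  [0, 1, 1]
  [0, 0, 1]
(up to reordering of blocks).

Per-block formulas:
  For a 3×3 Jordan block J_3(1): exp(t · J_3(1)) = e^(1t)·(I + t·N + (t^2/2)·N^2), where N is the 3×3 nilpotent shift.

After assembling e^{tJ} and conjugating by P, we get:

e^{tB} =
  [-t^2*exp(t)/2 + t*exp(t) + exp(t), t^2*exp(t) - 3*t*exp(t), t^2*exp(t)/2 - 2*t*exp(t)]
  [-t^2*exp(t)/2, t^2*exp(t) - t*exp(t) + exp(t), t^2*exp(t)/2 - t*exp(t)]
  [t^2*exp(t)/2 + t*exp(t), -t^2*exp(t) - t*exp(t), -t^2*exp(t)/2 + exp(t)]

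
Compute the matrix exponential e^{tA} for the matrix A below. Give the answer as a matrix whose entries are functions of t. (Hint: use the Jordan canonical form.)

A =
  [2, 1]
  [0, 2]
e^{tA} =
  [exp(2*t), t*exp(2*t)]
  [0, exp(2*t)]

Strategy: write A = P · J · P⁻¹ where J is a Jordan canonical form, so e^{tA} = P · e^{tJ} · P⁻¹, and e^{tJ} can be computed block-by-block.

A has Jordan form
J =
  [2, 1]
  [0, 2]
(up to reordering of blocks).

Per-block formulas:
  For a 2×2 Jordan block J_2(2): exp(t · J_2(2)) = e^(2t)·(I + t·N), where N is the 2×2 nilpotent shift.

After assembling e^{tJ} and conjugating by P, we get:

e^{tA} =
  [exp(2*t), t*exp(2*t)]
  [0, exp(2*t)]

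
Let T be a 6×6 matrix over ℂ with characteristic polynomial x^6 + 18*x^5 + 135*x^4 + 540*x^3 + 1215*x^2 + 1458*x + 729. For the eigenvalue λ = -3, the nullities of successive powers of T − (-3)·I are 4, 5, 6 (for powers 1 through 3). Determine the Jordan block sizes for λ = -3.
Block sizes for λ = -3: [3, 1, 1, 1]

From the dimensions of kernels of powers, the number of Jordan blocks of size at least j is d_j − d_{j−1} where d_j = dim ker(N^j) (with d_0 = 0). Computing the differences gives [4, 1, 1].
The number of blocks of size exactly k is (#blocks of size ≥ k) − (#blocks of size ≥ k + 1), so the partition is: 3 block(s) of size 1, 1 block(s) of size 3.
In nonincreasing order the block sizes are [3, 1, 1, 1].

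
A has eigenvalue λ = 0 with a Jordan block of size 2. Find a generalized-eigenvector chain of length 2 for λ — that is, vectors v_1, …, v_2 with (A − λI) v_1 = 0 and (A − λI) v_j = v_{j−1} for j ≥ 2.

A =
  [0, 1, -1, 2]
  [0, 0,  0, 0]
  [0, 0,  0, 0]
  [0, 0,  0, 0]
A Jordan chain for λ = 0 of length 2:
v_1 = (1, 0, 0, 0)ᵀ
v_2 = (0, 1, 0, 0)ᵀ

Let N = A − (0)·I. We want v_2 with N^2 v_2 = 0 but N^1 v_2 ≠ 0; then v_{j-1} := N · v_j for j = 2, …, 2.

Pick v_2 = (0, 1, 0, 0)ᵀ.
Then v_1 = N · v_2 = (1, 0, 0, 0)ᵀ.

Sanity check: (A − (0)·I) v_1 = (0, 0, 0, 0)ᵀ = 0. ✓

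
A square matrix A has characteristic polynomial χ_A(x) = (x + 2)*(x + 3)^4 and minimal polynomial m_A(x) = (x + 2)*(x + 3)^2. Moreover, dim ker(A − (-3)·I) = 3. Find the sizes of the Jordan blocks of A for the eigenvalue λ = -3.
Block sizes for λ = -3: [2, 1, 1]

Step 1 — from the characteristic polynomial, algebraic multiplicity of λ = -3 is 4. From dim ker(A − (-3)·I) = 3, there are exactly 3 Jordan blocks for λ = -3.
Step 2 — from the minimal polynomial, the factor (x + 3)^2 tells us the largest block for λ = -3 has size 2.
Step 3 — with total size 4, 3 blocks, and largest block 2, the block sizes (in nonincreasing order) are [2, 1, 1].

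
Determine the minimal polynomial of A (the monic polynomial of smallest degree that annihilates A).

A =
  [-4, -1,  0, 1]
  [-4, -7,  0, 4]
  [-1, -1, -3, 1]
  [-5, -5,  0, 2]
x^2 + 6*x + 9

The characteristic polynomial is χ_A(x) = (x + 3)^4, so the eigenvalues are known. The minimal polynomial is
  m_A(x) = Π_λ (x − λ)^{k_λ}
where k_λ is the size of the *largest* Jordan block for λ (equivalently, the smallest k with (A − λI)^k v = 0 for every generalised eigenvector v of λ).

  λ = -3: largest Jordan block has size 2, contributing (x + 3)^2

So m_A(x) = (x + 3)^2 = x^2 + 6*x + 9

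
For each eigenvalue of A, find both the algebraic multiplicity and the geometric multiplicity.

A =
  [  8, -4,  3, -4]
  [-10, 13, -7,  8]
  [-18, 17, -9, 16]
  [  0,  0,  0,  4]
λ = 4: alg = 4, geom = 2

Step 1 — factor the characteristic polynomial to read off the algebraic multiplicities:
  χ_A(x) = (x - 4)^4

Step 2 — compute geometric multiplicities via the rank-nullity identity g(λ) = n − rank(A − λI):
  rank(A − (4)·I) = 2, so dim ker(A − (4)·I) = n − 2 = 2

Summary:
  λ = 4: algebraic multiplicity = 4, geometric multiplicity = 2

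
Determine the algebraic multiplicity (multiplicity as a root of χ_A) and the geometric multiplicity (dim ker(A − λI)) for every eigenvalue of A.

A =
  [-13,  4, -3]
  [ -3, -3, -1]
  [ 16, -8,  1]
λ = -5: alg = 3, geom = 1

Step 1 — factor the characteristic polynomial to read off the algebraic multiplicities:
  χ_A(x) = (x + 5)^3

Step 2 — compute geometric multiplicities via the rank-nullity identity g(λ) = n − rank(A − λI):
  rank(A − (-5)·I) = 2, so dim ker(A − (-5)·I) = n − 2 = 1

Summary:
  λ = -5: algebraic multiplicity = 3, geometric multiplicity = 1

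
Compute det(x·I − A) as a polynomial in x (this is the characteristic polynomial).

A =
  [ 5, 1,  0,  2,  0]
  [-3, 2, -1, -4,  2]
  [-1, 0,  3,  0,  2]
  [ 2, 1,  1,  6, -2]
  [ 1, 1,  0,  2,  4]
x^5 - 20*x^4 + 160*x^3 - 640*x^2 + 1280*x - 1024

Expanding det(x·I − A) (e.g. by cofactor expansion or by noting that A is similar to its Jordan form J, which has the same characteristic polynomial as A) gives
  χ_A(x) = x^5 - 20*x^4 + 160*x^3 - 640*x^2 + 1280*x - 1024
which factors as (x - 4)^5. The eigenvalues (with algebraic multiplicities) are λ = 4 with multiplicity 5.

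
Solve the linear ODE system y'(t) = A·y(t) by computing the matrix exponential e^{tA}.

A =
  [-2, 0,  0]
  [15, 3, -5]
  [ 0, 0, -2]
e^{tA} =
  [exp(-2*t), 0, 0]
  [3*exp(3*t) - 3*exp(-2*t), exp(3*t), -exp(3*t) + exp(-2*t)]
  [0, 0, exp(-2*t)]

Strategy: write A = P · J · P⁻¹ where J is a Jordan canonical form, so e^{tA} = P · e^{tJ} · P⁻¹, and e^{tJ} can be computed block-by-block.

A has Jordan form
J =
  [-2,  0, 0]
  [ 0, -2, 0]
  [ 0,  0, 3]
(up to reordering of blocks).

Per-block formulas:
  For a 1×1 block at λ = 3: exp(t · [3]) = [e^(3t)].
  For a 1×1 block at λ = -2: exp(t · [-2]) = [e^(-2t)].

After assembling e^{tJ} and conjugating by P, we get:

e^{tA} =
  [exp(-2*t), 0, 0]
  [3*exp(3*t) - 3*exp(-2*t), exp(3*t), -exp(3*t) + exp(-2*t)]
  [0, 0, exp(-2*t)]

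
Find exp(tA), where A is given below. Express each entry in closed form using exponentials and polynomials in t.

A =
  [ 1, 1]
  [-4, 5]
e^{tA} =
  [-2*t*exp(3*t) + exp(3*t), t*exp(3*t)]
  [-4*t*exp(3*t), 2*t*exp(3*t) + exp(3*t)]

Strategy: write A = P · J · P⁻¹ where J is a Jordan canonical form, so e^{tA} = P · e^{tJ} · P⁻¹, and e^{tJ} can be computed block-by-block.

A has Jordan form
J =
  [3, 1]
  [0, 3]
(up to reordering of blocks).

Per-block formulas:
  For a 2×2 Jordan block J_2(3): exp(t · J_2(3)) = e^(3t)·(I + t·N), where N is the 2×2 nilpotent shift.

After assembling e^{tJ} and conjugating by P, we get:

e^{tA} =
  [-2*t*exp(3*t) + exp(3*t), t*exp(3*t)]
  [-4*t*exp(3*t), 2*t*exp(3*t) + exp(3*t)]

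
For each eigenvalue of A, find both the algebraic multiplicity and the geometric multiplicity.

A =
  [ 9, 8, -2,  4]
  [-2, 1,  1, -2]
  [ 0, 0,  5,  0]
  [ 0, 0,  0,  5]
λ = 5: alg = 4, geom = 3

Step 1 — factor the characteristic polynomial to read off the algebraic multiplicities:
  χ_A(x) = (x - 5)^4

Step 2 — compute geometric multiplicities via the rank-nullity identity g(λ) = n − rank(A − λI):
  rank(A − (5)·I) = 1, so dim ker(A − (5)·I) = n − 1 = 3

Summary:
  λ = 5: algebraic multiplicity = 4, geometric multiplicity = 3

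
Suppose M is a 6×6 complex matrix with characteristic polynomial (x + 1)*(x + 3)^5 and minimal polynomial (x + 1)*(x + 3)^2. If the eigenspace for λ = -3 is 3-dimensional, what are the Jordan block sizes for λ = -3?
Block sizes for λ = -3: [2, 2, 1]

Step 1 — from the characteristic polynomial, algebraic multiplicity of λ = -3 is 5. From dim ker(M − (-3)·I) = 3, there are exactly 3 Jordan blocks for λ = -3.
Step 2 — from the minimal polynomial, the factor (x + 3)^2 tells us the largest block for λ = -3 has size 2.
Step 3 — with total size 5, 3 blocks, and largest block 2, the block sizes (in nonincreasing order) are [2, 2, 1].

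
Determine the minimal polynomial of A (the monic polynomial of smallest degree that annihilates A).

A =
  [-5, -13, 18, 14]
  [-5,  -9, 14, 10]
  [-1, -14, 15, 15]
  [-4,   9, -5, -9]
x^4 + 8*x^3 + 16*x^2

The characteristic polynomial is χ_A(x) = x^2*(x + 4)^2, so the eigenvalues are known. The minimal polynomial is
  m_A(x) = Π_λ (x − λ)^{k_λ}
where k_λ is the size of the *largest* Jordan block for λ (equivalently, the smallest k with (A − λI)^k v = 0 for every generalised eigenvector v of λ).

  λ = -4: largest Jordan block has size 2, contributing (x + 4)^2
  λ = 0: largest Jordan block has size 2, contributing (x − 0)^2

So m_A(x) = x^2*(x + 4)^2 = x^4 + 8*x^3 + 16*x^2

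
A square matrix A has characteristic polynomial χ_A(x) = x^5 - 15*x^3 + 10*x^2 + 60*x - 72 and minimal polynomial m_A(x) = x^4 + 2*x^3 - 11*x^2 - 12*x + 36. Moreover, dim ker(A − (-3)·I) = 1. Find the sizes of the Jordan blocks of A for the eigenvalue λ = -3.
Block sizes for λ = -3: [2]

Step 1 — from the characteristic polynomial, algebraic multiplicity of λ = -3 is 2. From dim ker(A − (-3)·I) = 1, there are exactly 1 Jordan blocks for λ = -3.
Step 2 — from the minimal polynomial, the factor (x + 3)^2 tells us the largest block for λ = -3 has size 2.
Step 3 — with total size 2, 1 blocks, and largest block 2, the block sizes (in nonincreasing order) are [2].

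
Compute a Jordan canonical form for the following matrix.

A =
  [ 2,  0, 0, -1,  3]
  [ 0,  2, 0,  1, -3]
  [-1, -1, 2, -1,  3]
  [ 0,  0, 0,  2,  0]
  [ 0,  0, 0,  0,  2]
J_2(2) ⊕ J_2(2) ⊕ J_1(2)

The characteristic polynomial is
  det(x·I − A) = x^5 - 10*x^4 + 40*x^3 - 80*x^2 + 80*x - 32 = (x - 2)^5

Eigenvalues and multiplicities (the geometric multiplicity of λ is n − rank(A − λI), which equals the number of Jordan blocks for λ):
  λ = 2: algebraic multiplicity = 5, geometric multiplicity = 3

Determining the block sizes for each eigenvalue:
  λ = 2: with am = 5 and gm = 3, the partition is not yet determined (e.g. several partitions of 5 into 3 parts exist). Let N = A − (2)·I. Computing rank(N^1) = 2, rank(N^2) = 0; the number of blocks of size ≥ j is rank(N^{j−1}) − rank(N^j), giving [3, 2]. So we have 2 block(s) of size 2, 1 block(s) of size 1 → block sizes [2, 2, 1]

Assembling the blocks gives a Jordan form
J =
  [2, 1, 0, 0, 0]
  [0, 2, 0, 0, 0]
  [0, 0, 2, 1, 0]
  [0, 0, 0, 2, 0]
  [0, 0, 0, 0, 2]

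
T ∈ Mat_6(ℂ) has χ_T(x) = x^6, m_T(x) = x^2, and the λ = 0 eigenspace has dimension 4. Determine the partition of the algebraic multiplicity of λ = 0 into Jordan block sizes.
Block sizes for λ = 0: [2, 2, 1, 1]

Step 1 — from the characteristic polynomial, algebraic multiplicity of λ = 0 is 6. From dim ker(T − (0)·I) = 4, there are exactly 4 Jordan blocks for λ = 0.
Step 2 — from the minimal polynomial, the factor (x − 0)^2 tells us the largest block for λ = 0 has size 2.
Step 3 — with total size 6, 4 blocks, and largest block 2, the block sizes (in nonincreasing order) are [2, 2, 1, 1].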